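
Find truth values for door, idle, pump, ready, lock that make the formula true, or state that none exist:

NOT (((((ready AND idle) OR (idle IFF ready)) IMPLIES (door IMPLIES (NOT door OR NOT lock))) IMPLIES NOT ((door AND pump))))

door = True; idle = True; pump = True; ready = True; lock = False

  NOT (((((ready AND idle) OR (idle IFF ready)) IMPLIES (door IMPLIES (NOT door OR NOT lock))) IMPLIES NOT ((door AND pump)))) = True
    (((ready AND idle) OR (idle IFF ready)) IMPLIES (door IMPLIES (NOT door OR NOT lock))) IMPLIES NOT ((door AND pump)) = False
      ((ready AND idle) OR (idle IFF ready)) IMPLIES (door IMPLIES (NOT door OR NOT lock)) = True
        (ready AND idle) OR (idle IFF ready) = True
          ready AND idle = True
          idle IFF ready = True
        door IMPLIES (NOT door OR NOT lock) = True
          NOT door OR NOT lock = True
            NOT door = False
            NOT lock = True
      NOT ((door AND pump)) = False
        door AND pump = True
The formula evaluates to True.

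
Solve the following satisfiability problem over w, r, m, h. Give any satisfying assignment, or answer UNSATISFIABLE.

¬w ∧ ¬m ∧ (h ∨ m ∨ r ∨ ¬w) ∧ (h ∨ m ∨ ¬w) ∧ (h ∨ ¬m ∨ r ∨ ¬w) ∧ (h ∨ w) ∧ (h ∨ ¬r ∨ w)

w: False, r: True, m: False, h: True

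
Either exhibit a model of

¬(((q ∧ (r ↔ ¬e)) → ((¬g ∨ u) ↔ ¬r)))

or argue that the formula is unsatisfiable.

q: True; g: True; r: False; u: False; e: True

  ¬(((q ∧ (r ↔ ¬e)) → ((¬g ∨ u) ↔ ¬r))) = True
    (q ∧ (r ↔ ¬e)) → ((¬g ∨ u) ↔ ¬r) = False
      q ∧ (r ↔ ¬e) = True
        r ↔ ¬e = True
          ¬e = False
      (¬g ∨ u) ↔ ¬r = False
        ¬g ∨ u = False
          ¬g = False
        ¬r = True
The formula evaluates to True.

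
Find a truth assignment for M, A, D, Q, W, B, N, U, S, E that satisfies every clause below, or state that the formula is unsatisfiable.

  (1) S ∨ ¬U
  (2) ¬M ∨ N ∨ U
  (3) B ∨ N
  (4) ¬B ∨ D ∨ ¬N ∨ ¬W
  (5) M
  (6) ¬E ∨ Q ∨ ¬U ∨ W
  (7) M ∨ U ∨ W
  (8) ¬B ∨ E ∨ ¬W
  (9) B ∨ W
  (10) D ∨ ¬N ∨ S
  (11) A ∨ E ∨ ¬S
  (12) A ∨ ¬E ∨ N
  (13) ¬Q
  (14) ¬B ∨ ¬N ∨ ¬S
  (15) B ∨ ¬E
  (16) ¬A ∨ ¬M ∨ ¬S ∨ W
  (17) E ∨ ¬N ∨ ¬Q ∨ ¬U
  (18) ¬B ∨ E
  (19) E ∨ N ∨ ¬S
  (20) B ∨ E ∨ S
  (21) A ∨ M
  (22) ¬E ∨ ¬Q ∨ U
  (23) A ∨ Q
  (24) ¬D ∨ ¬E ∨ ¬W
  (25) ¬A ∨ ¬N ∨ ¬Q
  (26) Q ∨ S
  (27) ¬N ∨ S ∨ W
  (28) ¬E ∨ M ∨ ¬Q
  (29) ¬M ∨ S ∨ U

M = True, A = True, D = True, Q = False, W = True, B = False, N = True, U = True, S = True, E = False

Unit clause (M) forces M = True.
Unit clause (¬Q) forces Q = False.
In (A ∨ Q) only A is left, so A = True.
In (Q ∨ S) only S is left, so S = True.
In (¬A ∨ ¬M ∨ ¬S ∨ W) only W is left, so W = True.
Set D = True.
  then (¬D ∨ ¬E ∨ ¬W) forces E = False.
  then (¬B ∨ E ∨ ¬W) forces B = False.
  then (E ∨ N ∨ ¬S) forces N = True.
Set U = True.
All clauses satisfied.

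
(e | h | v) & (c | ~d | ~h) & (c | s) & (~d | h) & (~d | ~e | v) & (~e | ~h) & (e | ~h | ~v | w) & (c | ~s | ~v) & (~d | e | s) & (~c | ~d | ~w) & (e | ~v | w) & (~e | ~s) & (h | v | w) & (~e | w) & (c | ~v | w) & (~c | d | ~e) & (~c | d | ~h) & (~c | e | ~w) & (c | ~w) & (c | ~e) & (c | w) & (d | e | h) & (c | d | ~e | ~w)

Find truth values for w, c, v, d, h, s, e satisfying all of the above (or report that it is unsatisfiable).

w: False, c: True, v: False, d: True, h: True, s: True, e: False

Try w = True:
  (c | ~w) forces c = True.
  (~c | ~d | ~w) forces d = False.
  (~c | d | ~e) forces e = False.
  clause (~c | e | ~w) is falsified — backtrack.
So w = False.
  then (~e | w) forces e = False.
  then (c | w) forces c = True.
  then (e | ~v | w) forces v = False.
  then (h | v | w) forces h = True.
  then (~c | d | ~h) forces d = True.
  then (~d | e | s) forces s = True.
All clauses satisfied.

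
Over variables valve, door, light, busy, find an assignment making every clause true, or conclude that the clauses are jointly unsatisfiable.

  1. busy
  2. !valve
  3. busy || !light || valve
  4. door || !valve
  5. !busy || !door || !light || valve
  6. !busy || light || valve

Unit clause (busy) forces busy = True.
Unit clause (!valve) forces valve = False.
In (!busy || light || valve) only light is left, so light = True.
In (!busy || !door || !light || valve) only !door is left, so door = False.
Check each clause:
  (busy): busy holds.
  (!valve): !valve holds.
  (busy || !light || valve): busy holds.
  (door || !valve): !valve holds.
  (!busy || !door || !light || valve): !door holds.
  (!busy || light || valve): light holds.
All clauses satisfied.

valve: False; door: False; light: True; busy: True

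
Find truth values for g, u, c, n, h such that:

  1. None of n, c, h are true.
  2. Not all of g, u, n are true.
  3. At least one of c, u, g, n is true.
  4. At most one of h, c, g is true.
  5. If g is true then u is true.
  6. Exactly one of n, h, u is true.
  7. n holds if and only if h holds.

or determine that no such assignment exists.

g: False, u: True, c: False, n: False, h: False

  (1) {n, c, h}: 0 true — none ✓
  (2) {g, u, n}: 1/3 true — not all ✓
  (3) {c, u, g, n}: 1 true — at least one ✓
  (4) {h, c, g}: 0 true — at most one ✓
  (5) g=F ⇒ u: vacuous ✓
  (6) {n, h, u}: 1 true — exactly one ✓
  (7) n=F, h=F — same ✓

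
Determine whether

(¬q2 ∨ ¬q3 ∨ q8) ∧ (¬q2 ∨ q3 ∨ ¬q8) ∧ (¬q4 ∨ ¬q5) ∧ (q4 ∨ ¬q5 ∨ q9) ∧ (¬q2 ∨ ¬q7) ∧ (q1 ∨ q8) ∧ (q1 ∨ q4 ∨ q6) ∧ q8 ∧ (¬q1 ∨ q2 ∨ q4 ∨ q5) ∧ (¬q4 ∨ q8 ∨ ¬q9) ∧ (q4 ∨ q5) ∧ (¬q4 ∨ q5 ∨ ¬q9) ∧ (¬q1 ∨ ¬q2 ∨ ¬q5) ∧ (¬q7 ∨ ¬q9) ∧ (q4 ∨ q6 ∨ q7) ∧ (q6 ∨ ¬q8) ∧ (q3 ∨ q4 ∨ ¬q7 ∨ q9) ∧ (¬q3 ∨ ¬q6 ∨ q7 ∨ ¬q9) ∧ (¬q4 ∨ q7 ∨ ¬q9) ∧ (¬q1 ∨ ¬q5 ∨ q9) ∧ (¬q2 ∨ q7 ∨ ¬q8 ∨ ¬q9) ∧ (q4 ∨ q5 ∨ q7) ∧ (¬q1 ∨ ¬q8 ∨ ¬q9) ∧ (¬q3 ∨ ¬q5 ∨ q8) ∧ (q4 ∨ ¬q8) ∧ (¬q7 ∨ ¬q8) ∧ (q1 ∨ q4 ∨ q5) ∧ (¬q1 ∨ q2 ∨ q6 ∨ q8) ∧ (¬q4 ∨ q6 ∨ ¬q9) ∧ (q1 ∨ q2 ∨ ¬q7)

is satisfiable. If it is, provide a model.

q1: False, q2: False, q3: True, q4: True, q5: False, q6: True, q7: False, q8: True, q9: False

Unit clause (q8) forces q8 = True.
In (q6 ∨ ¬q8) only q6 is left, so q6 = True.
In (q4 ∨ ¬q8) only q4 is left, so q4 = True.
In (¬q7 ∨ ¬q8) only ¬q7 is left, so q7 = False.
In (¬q4 ∨ ¬q5) only ¬q5 is left, so q5 = False.
In (¬q4 ∨ q5 ∨ ¬q9) only ¬q9 is left, so q9 = False.
Set q1 = False.
Set q2 = False.
Set q3 = True.
All clauses satisfied.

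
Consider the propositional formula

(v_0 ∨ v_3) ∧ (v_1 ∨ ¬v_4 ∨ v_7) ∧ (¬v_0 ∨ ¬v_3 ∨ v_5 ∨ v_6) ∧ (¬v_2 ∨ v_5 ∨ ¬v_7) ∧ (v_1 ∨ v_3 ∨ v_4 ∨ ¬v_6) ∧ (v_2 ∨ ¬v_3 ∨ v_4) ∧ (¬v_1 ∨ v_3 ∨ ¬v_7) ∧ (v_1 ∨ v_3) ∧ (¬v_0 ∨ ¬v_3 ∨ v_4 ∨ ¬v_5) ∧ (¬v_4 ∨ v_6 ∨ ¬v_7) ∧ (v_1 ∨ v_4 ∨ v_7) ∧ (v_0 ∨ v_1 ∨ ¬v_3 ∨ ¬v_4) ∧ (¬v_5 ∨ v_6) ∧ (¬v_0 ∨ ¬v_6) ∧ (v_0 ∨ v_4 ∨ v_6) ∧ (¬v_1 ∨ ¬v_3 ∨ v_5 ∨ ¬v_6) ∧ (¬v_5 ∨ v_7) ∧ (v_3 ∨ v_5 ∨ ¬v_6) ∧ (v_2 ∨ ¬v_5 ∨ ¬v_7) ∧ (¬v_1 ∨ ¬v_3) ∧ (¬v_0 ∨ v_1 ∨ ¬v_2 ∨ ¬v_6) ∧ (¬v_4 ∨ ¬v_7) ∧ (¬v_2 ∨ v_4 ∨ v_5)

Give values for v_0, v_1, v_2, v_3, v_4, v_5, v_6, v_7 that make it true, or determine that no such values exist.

v_0 = True, v_1 = True, v_2 = False, v_3 = False, v_4 = True, v_5 = False, v_6 = False, v_7 = False

Set v_0 = True.
  then (¬v_0 ∨ ¬v_6) forces v_6 = False.
  then (¬v_5 ∨ v_6) forces v_5 = False.
  then (¬v_0 ∨ ¬v_3 ∨ v_5 ∨ v_6) forces v_3 = False.
  then (v_1 ∨ v_3) forces v_1 = True.
  then (¬v_1 ∨ v_3 ∨ ¬v_7) forces v_7 = False.
Set v_2 = False.
Set v_4 = True.
All clauses satisfied.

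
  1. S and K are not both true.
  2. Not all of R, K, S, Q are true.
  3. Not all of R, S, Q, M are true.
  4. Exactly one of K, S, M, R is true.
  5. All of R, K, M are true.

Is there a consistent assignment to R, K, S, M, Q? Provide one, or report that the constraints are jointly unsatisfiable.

Case R = True:
  (4) with R=T forces K = False.
  Constraint (5) is violated (K=F) — contradiction.
Case R = False:
  Constraint (5) is violated (R=F) — contradiction.
Both cases fail — unsatisfiable.

UNSATISFIABLE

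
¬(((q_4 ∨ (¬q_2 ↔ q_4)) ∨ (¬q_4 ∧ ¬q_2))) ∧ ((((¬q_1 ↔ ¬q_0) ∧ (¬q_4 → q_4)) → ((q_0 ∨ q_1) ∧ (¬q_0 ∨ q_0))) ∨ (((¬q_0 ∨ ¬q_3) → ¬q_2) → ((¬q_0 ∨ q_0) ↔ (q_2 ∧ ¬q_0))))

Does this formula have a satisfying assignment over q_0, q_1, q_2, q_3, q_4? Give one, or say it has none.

The conjunct ¬(((q_4 ∨ (¬q_2 ↔ q_4)) ∨ (¬q_4 ∧ ¬q_2))) is unsatisfiable on its own:
  q_2=F, q_4=F: evaluates to False.
  q_2=F, q_4=T: evaluates to False.
  q_2=T, q_4=F: evaluates to False.
  q_2=T, q_4=T: evaluates to False.
So the whole conjunction is unsatisfiable.

Unsatisfiable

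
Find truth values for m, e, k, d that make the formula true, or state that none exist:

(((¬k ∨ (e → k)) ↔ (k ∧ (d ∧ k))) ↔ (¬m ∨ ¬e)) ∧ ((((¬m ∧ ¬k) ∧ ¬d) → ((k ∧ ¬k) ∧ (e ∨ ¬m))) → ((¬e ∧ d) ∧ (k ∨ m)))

m = False, e = False, k = True, d = True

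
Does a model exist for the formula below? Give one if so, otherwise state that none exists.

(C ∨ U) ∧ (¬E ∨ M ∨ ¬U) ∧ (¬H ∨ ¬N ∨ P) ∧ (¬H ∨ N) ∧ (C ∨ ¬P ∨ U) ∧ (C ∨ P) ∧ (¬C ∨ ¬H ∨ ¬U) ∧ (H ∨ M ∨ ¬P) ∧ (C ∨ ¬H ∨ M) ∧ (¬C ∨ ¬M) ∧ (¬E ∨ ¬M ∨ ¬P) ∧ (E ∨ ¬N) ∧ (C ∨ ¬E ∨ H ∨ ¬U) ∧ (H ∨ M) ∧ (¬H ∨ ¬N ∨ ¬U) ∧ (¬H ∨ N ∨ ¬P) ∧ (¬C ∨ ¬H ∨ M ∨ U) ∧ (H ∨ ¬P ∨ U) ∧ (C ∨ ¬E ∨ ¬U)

Set H = False.
  then (H ∨ M) forces M = True.
  then (¬C ∨ ¬M) forces C = False.
  then (C ∨ U) forces U = True.
  then (C ∨ P) forces P = True.
  then (¬E ∨ ¬M ∨ ¬P) forces E = False.
  then (E ∨ ¬N) forces N = False.
All clauses satisfied.

H: False, M: True, C: False, E: False, U: True, P: True, N: False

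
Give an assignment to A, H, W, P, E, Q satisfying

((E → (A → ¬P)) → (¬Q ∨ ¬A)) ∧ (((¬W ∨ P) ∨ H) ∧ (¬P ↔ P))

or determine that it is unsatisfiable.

The conjunct ¬P ↔ P is unsatisfiable on its own:
  P=F: evaluates to False.
  P=T: evaluates to False.
So the whole conjunction is unsatisfiable.

No satisfying assignment exists.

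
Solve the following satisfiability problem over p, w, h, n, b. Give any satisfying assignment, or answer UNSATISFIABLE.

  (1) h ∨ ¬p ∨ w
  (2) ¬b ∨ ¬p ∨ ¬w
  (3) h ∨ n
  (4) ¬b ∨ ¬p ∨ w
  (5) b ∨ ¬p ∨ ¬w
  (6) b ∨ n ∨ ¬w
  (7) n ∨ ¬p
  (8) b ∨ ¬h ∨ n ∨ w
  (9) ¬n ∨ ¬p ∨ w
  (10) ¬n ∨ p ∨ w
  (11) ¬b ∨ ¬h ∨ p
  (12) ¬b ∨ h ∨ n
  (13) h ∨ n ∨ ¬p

p = False; w = True; h = True; n = True; b = False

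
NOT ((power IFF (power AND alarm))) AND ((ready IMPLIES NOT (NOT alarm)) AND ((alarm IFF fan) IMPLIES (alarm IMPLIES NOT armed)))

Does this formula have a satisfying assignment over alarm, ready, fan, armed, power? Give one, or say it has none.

alarm = False; ready = False; fan = False; armed = True; power = True

  NOT ((power IFF (power AND alarm))) = True
    power IFF (power AND alarm) = False
      power AND alarm = False
  (ready IMPLIES NOT (NOT alarm)) AND ((alarm IFF fan) IMPLIES (alarm IMPLIES NOT armed)) = True
    ready IMPLIES NOT (NOT alarm) = True
      NOT (NOT alarm) = False
        NOT alarm = True
    (alarm IFF fan) IMPLIES (alarm IMPLIES NOT armed) = True
      alarm IFF fan = True
      alarm IMPLIES NOT armed = True
        NOT armed = False
Both conjuncts True, so the formula holds.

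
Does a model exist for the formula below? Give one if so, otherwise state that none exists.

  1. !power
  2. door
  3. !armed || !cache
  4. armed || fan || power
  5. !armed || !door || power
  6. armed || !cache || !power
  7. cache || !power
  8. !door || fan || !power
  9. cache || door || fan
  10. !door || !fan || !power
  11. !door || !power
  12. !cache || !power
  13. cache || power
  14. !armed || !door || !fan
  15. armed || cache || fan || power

Unit clause (!power) forces power = False.
Unit clause (door) forces door = True.
In (!armed || !door || power) only !armed is left, so armed = False.
In (cache || power) only cache is left, so cache = True.
In (armed || fan || power) only fan is left, so fan = True.
All clauses satisfied.

armed=F; fan=T; power=F; door=T; cache=T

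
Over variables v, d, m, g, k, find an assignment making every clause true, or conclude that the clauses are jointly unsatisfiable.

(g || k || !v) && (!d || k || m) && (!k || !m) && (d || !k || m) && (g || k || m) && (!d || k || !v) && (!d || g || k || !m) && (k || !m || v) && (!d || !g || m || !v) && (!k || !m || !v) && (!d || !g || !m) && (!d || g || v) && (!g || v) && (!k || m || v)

v = True, d = True, m = False, g = False, k = True

Set v = True.
Set d = True.
  then (!d || k || !v) forces k = True.
  then (!k || !m || !v) forces m = False.
  then (!d || !g || m || !v) forces g = False.
All clauses satisfied.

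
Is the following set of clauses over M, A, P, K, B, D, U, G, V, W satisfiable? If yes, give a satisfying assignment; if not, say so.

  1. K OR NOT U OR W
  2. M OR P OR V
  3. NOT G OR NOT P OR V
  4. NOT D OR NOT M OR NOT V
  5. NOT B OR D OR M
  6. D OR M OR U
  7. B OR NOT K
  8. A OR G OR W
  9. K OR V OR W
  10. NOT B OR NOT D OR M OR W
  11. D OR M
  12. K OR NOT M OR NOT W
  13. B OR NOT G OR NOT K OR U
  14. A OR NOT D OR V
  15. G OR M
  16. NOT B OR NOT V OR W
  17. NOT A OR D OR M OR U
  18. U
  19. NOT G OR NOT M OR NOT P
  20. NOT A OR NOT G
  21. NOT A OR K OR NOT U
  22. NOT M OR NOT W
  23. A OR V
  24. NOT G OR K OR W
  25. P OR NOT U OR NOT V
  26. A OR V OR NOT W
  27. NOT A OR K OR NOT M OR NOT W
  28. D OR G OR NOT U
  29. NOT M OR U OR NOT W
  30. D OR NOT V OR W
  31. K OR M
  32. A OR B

Unit clause (U) forces U = True.
Set M = False.
  then (D OR M) forces D = True.
  then (G OR M) forces G = True.
  then (NOT A OR NOT G) forces A = False.
  then (A OR V) forces V = True.
  then (P OR NOT U OR NOT V) forces P = True.
  then (K OR M) forces K = True.
  then (A OR B) forces B = True.
  then (NOT B OR NOT D OR M OR W) forces W = True.
All clauses satisfied.

M = False, A = False, P = True, K = True, B = True, D = True, U = True, G = True, V = True, W = True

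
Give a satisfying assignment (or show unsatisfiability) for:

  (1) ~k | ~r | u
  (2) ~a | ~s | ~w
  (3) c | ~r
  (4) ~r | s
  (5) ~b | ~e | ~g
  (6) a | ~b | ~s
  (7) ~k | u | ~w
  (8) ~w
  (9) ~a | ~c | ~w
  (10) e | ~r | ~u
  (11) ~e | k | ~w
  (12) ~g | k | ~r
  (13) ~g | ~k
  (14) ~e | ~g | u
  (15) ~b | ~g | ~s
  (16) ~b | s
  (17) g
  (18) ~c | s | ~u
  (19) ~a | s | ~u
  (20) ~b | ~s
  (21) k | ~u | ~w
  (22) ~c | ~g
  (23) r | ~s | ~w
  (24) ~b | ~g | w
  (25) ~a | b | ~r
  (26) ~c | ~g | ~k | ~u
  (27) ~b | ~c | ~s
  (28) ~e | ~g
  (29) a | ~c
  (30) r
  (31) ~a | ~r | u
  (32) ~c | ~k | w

Case w = True:
  Clause (~w) is falsified — contradiction.
Case w = False:
  (g) forces g = True.
  (~g | ~k) forces k = False.
  (~g | k | ~r) forces r = False.
  Clause (r) is falsified — contradiction.
Both cases fail, so the formula is unsatisfiable.

UNSATISFIABLE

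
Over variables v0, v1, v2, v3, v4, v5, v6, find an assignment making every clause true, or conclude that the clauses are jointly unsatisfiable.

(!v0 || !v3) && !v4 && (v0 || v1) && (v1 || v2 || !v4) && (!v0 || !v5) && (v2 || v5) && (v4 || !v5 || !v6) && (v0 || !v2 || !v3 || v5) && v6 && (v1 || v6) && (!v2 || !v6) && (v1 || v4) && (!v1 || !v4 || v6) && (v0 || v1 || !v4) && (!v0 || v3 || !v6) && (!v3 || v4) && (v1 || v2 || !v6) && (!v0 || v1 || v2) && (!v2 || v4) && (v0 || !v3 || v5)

Case v4 = True:
  Clause (!v4) is falsified — contradiction.
Case v4 = False:
  (v6) forces v6 = True.
  (v4 || !v5 || !v6) forces v5 = False.
  (v2 || v5) forces v2 = True.
  Clause (!v2 || !v6) is falsified — contradiction.
Both cases fail, so the formula is unsatisfiable.

UNSATISFIABLE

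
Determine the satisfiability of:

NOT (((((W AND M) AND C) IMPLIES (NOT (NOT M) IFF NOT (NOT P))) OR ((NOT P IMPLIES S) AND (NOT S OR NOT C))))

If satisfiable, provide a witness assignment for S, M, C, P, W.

S = False; M = True; C = True; P = False; W = True

  NOT (((((W AND M) AND C) IMPLIES (NOT (NOT M) IFF NOT (NOT P))) OR ((NOT P IMPLIES S) AND (NOT S OR NOT C)))) = True
    (((W AND M) AND C) IMPLIES (NOT (NOT M) IFF NOT (NOT P))) OR ((NOT P IMPLIES S) AND (NOT S OR NOT C)) = False
      ((W AND M) AND C) IMPLIES (NOT (NOT M) IFF NOT (NOT P)) = False
        (W AND M) AND C = True
          W AND M = True
        NOT (NOT M) IFF NOT (NOT P) = False
          NOT (NOT M) = True
            NOT M = False
          NOT (NOT P) = False
            NOT P = True
      (NOT P IMPLIES S) AND (NOT S OR NOT C) = False
        NOT P IMPLIES S = False
          NOT P = True
        NOT S OR NOT C = True
          NOT S = True
          NOT C = False
The formula evaluates to True.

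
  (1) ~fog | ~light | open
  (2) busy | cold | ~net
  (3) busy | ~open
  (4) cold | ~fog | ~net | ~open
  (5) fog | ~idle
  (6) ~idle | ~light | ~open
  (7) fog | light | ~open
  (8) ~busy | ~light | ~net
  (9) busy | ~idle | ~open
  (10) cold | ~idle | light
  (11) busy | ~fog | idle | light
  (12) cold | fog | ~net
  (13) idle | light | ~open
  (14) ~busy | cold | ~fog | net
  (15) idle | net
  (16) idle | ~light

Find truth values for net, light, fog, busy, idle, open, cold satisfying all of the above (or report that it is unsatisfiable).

Set net = True.
Set light = False.
Set fog = False.
  then (fog | ~idle) forces idle = False.
  then (fog | light | ~open) forces open = False.
  then (cold | fog | ~net) forces cold = True.
Set busy = False.
All clauses satisfied.

net: True; light: False; fog: False; busy: False; idle: False; open: False; cold: True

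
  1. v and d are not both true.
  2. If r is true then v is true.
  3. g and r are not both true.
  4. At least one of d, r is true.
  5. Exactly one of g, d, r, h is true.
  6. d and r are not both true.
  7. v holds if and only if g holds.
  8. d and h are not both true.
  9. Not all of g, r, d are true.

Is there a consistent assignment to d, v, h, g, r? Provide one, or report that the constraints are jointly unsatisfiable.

d=T; v=F; h=F; g=F; r=F

  (1) v=F, d=T — not both ✓
  (2) r=F ⇒ v: vacuous ✓
  (3) g=F, r=F — not both ✓
  (4) {d, r}: 1 true — at least one ✓
  (5) {g, d, r, h}: 1 true — exactly one ✓
  (6) d=T, r=F — not both ✓
  (7) v=F, g=F — same ✓
  (8) d=T, h=F — not both ✓
  (9) {g, r, d}: 1/3 true — not all ✓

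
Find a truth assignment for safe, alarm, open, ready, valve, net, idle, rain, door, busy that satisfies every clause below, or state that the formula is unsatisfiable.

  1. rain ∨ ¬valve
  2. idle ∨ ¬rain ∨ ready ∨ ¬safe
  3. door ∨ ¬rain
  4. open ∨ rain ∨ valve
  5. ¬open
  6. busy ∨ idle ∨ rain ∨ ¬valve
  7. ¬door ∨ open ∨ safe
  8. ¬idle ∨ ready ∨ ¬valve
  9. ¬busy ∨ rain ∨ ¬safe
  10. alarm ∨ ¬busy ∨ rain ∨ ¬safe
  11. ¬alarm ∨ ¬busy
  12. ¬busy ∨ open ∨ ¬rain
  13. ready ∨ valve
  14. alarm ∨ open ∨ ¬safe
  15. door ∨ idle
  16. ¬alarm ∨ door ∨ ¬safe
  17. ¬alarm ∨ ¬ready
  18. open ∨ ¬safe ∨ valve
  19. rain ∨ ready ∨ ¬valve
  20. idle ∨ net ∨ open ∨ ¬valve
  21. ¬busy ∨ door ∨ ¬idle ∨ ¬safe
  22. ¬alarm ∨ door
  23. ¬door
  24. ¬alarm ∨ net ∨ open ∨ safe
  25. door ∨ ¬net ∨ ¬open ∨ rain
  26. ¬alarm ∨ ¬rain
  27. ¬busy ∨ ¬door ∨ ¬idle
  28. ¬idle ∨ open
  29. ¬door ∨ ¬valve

The formula is unsatisfiable.

Case open = True:
  Clause (¬open) is falsified — contradiction.
Case open = False:
  (¬door) forces door = False.
  (door ∨ ¬rain) forces rain = False.
  (rain ∨ ¬valve) forces valve = False.
  Clause (open ∨ rain ∨ valve) is falsified — contradiction.
Both cases fail, so the formula is unsatisfiable.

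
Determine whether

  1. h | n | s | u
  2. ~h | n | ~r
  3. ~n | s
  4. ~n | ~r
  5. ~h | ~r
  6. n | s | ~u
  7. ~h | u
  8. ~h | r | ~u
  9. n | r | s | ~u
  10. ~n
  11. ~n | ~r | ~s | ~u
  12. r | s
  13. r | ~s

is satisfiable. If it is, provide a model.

u=T; r=T; s=T; n=F; h=F

Unit clause (~n) forces n = False.
Set u = True.
  then (n | s | ~u) forces s = True.
  then (r | ~s) forces r = True.
  then (~h | n | ~r) forces h = False.
All clauses satisfied.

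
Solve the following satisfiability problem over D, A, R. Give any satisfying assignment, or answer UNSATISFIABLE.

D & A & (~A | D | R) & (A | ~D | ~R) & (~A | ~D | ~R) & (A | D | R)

D = True, A = True, R = False

Unit clause (D) forces D = True.
Unit clause (A) forces A = True.
In (~A | ~D | ~R) only ~R is left, so R = False.
All clauses satisfied.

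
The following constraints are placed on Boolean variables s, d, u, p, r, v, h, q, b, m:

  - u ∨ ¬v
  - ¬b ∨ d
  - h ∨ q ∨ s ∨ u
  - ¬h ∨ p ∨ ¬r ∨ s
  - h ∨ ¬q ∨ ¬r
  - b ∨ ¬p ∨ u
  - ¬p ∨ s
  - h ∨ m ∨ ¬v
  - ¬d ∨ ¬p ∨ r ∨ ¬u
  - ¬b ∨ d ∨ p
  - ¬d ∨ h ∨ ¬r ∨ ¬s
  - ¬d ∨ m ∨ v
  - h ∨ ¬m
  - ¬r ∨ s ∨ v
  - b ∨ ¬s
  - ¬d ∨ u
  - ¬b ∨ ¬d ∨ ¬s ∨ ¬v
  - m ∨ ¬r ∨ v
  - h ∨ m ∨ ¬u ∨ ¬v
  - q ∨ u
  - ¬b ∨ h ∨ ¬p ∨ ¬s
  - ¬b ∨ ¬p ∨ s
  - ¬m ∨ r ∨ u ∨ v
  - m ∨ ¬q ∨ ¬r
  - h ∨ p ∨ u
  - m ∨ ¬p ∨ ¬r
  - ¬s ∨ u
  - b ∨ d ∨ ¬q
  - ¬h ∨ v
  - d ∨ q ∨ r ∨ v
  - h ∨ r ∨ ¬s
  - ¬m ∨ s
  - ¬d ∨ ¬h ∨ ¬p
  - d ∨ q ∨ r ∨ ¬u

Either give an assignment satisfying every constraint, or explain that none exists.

s=F; d=T; u=T; p=F; r=F; v=T; h=T; q=F; b=F; m=F

Set s = False.
  then (¬p ∨ s) forces p = False.
  then (¬m ∨ s) forces m = False.
Set d = True.
  then (¬d ∨ m ∨ v) forces v = True.
  then (¬d ∨ u) forces u = True.
  then (h ∨ m ∨ ¬u ∨ ¬v) forces h = True.
  then (¬h ∨ p ∨ ¬r ∨ s) forces r = False.
Set q = False.
Set b = False.
All clauses satisfied.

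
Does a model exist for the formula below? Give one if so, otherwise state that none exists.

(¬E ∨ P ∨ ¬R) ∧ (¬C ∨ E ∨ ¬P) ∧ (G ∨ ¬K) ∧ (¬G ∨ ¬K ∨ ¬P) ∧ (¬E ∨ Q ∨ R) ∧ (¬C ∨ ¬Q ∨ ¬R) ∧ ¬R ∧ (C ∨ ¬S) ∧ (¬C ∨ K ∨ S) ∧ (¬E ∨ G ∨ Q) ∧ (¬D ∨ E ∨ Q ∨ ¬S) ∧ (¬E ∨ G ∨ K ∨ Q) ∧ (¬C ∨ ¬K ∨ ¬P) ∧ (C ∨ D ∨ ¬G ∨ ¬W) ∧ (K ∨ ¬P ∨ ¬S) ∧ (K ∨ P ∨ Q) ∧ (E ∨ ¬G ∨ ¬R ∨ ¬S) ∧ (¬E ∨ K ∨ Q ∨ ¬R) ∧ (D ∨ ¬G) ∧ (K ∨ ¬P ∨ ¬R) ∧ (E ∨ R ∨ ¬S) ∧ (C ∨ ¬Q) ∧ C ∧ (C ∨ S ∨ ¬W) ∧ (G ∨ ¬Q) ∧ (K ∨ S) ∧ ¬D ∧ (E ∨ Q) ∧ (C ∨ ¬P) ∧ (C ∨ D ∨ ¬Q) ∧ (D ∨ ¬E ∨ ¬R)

Case Q = True:
  (¬R) forces R = False.
  (C ∨ ¬Q) forces C = True.
  (G ∨ ¬Q) forces G = True.
  (D ∨ ¬G) forces D = True.
  Clause (¬D) is falsified — contradiction.
Case Q = False:
  (¬R) forces R = False.
  (¬E ∨ Q ∨ R) forces E = False.
  Clause (E ∨ Q) is falsified — contradiction.
Both cases fail, so the formula is unsatisfiable.

No satisfying assignment exists.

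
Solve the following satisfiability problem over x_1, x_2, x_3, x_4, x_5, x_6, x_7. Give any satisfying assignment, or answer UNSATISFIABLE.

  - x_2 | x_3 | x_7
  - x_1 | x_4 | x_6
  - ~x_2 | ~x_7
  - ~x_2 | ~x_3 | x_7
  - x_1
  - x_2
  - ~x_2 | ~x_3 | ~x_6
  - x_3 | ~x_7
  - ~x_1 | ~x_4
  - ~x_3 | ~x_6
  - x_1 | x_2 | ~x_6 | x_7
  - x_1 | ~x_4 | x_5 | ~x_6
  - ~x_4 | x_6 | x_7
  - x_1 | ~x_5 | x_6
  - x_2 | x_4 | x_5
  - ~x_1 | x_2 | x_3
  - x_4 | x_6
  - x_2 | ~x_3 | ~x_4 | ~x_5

Unit clause (x_1) forces x_1 = True.
Unit clause (x_2) forces x_2 = True.
In (~x_1 | ~x_4) only ~x_4 is left, so x_4 = False.
In (x_4 | x_6) only x_6 is left, so x_6 = True.
In (~x_2 | ~x_7) only ~x_7 is left, so x_7 = False.
In (~x_2 | ~x_3 | x_7) only ~x_3 is left, so x_3 = False.
Set x_5 = True.
All clauses satisfied.

x_1 = True, x_2 = True, x_3 = False, x_4 = False, x_5 = True, x_6 = True, x_7 = False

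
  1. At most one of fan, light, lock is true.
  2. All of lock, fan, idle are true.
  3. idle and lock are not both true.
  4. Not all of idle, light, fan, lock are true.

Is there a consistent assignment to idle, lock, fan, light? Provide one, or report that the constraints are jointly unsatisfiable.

Unsatisfiable — no assignment works.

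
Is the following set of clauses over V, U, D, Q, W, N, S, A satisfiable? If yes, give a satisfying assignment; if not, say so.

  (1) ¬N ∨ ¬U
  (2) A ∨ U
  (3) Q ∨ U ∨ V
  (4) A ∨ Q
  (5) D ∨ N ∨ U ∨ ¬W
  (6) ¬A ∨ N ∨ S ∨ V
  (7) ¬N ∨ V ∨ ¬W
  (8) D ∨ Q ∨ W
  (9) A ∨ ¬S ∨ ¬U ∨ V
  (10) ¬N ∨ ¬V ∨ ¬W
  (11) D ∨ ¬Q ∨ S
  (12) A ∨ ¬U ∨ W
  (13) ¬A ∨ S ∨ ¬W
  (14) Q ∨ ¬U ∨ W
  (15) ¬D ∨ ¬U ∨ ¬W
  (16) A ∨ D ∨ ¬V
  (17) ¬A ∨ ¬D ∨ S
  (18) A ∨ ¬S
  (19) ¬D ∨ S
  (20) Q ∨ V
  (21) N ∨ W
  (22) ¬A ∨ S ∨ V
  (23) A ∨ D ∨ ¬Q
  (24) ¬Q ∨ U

V = True, U = False, D = True, Q = False, W = False, N = True, S = True, A = True

Set V = True.
Set U = False.
  then (A ∨ U) forces A = True.
  then (¬Q ∨ U) forces Q = False.
Try D = False:
  (D ∨ Q ∨ W) forces W = True.
  (D ∨ N ∨ U ∨ ¬W) forces N = True.
  clause (¬N ∨ ¬V ∨ ¬W) is falsified — backtrack.
So D = True.
  then (¬A ∨ ¬D ∨ S) forces S = True.
Set W = False.
  then (N ∨ W) forces N = True.
All clauses satisfied.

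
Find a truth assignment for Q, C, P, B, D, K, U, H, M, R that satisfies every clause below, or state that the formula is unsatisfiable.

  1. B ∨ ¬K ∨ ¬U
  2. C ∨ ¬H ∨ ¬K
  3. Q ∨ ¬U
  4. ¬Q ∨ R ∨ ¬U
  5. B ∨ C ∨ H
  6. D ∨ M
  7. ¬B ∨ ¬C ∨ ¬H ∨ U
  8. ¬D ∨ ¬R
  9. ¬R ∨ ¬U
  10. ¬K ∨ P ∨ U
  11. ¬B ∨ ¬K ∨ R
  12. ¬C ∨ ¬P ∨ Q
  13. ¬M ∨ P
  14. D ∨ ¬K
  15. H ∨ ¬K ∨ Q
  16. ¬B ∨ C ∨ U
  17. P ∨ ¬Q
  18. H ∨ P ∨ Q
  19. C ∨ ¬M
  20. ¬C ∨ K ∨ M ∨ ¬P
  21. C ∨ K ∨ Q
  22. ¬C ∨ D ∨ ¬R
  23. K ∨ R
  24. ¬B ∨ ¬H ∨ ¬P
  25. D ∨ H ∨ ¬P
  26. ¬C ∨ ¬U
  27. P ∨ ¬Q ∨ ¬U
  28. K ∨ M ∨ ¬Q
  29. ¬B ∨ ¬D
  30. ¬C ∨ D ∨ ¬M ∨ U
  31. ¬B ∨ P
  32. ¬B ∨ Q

Set Q = True.
  then (P ∨ ¬Q) forces P = True.
Set C = True.
  then (¬C ∨ ¬U) forces U = False.
Try B = True:
  (¬B ∨ ¬C ∨ ¬H ∨ U) forces H = False.
  (D ∨ H ∨ ¬P) forces D = True.
  clause (¬B ∨ ¬D) is falsified — backtrack.
So B = False.
Try D = False:
  (D ∨ M) forces M = True.
  clause (¬C ∨ D ∨ ¬M ∨ U) is falsified — backtrack.
So D = True.
  then (¬D ∨ ¬R) forces R = False.
  then (K ∨ R) forces K = True.
Set H = False.
Set M = False.
All clauses satisfied.

Q = True; C = True; P = True; B = False; D = True; K = True; U = False; H = False; M = False; R = False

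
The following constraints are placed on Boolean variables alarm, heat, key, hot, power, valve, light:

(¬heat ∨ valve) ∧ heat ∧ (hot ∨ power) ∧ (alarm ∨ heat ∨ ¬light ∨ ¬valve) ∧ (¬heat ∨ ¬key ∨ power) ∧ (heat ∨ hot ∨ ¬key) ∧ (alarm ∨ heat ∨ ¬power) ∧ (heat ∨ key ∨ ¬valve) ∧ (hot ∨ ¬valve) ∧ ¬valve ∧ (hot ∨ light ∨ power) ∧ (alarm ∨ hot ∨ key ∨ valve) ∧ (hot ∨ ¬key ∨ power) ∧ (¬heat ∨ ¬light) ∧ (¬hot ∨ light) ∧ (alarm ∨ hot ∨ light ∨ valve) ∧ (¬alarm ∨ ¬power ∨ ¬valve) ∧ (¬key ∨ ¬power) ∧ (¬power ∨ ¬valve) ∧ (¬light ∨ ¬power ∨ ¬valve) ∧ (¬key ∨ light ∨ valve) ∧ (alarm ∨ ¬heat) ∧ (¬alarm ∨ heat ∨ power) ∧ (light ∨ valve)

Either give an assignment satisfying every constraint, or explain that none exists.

Unsatisfiable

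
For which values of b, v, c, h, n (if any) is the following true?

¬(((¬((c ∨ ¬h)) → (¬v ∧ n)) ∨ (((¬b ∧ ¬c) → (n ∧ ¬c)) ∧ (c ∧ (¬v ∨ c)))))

b = True, v = True, c = False, h = True, n = False

  ¬(((¬((c ∨ ¬h)) → (¬v ∧ n)) ∨ (((¬b ∧ ¬c) → (n ∧ ¬c)) ∧ (c ∧ (¬v ∨ c))))) = True
    (¬((c ∨ ¬h)) → (¬v ∧ n)) ∨ (((¬b ∧ ¬c) → (n ∧ ¬c)) ∧ (c ∧ (¬v ∨ c))) = False
      ¬((c ∨ ¬h)) → (¬v ∧ n) = False
        ¬((c ∨ ¬h)) = True
          c ∨ ¬h = False
            ¬h = False
        ¬v ∧ n = False
          ¬v = False
      ((¬b ∧ ¬c) → (n ∧ ¬c)) ∧ (c ∧ (¬v ∨ c)) = False
        (¬b ∧ ¬c) → (n ∧ ¬c) = True
          ¬b ∧ ¬c = False
            ¬b = False
            ¬c = True
          n ∧ ¬c = False
            ¬c = True
        c ∧ (¬v ∨ c) = False
          ¬v ∨ c = False
            ¬v = False
The formula evaluates to True.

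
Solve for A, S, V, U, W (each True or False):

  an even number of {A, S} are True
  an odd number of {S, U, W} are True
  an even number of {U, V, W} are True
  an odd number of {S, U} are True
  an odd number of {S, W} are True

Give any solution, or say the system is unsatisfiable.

A: True, S: True, V: False, U: False, W: False

{A, S}: 2 true → even ✓
{S, U, W}: 1 true → odd ✓
{U, V, W}: 0 true → even ✓
{S, U}: 1 true → odd ✓
{S, W}: 1 true → odd ✓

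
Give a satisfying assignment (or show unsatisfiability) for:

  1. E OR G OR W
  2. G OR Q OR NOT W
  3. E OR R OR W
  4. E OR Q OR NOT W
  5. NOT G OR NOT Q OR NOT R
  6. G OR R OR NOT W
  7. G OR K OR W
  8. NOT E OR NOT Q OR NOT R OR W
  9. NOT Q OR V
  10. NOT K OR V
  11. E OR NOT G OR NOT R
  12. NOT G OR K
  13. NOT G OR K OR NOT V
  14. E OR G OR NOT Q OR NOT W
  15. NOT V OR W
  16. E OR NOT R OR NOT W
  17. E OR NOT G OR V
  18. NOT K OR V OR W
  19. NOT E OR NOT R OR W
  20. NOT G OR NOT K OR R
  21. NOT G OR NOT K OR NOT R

W=T; E=T; V=T; R=T; K=F; Q=T; G=F

Set W = True.
Set E = True.
Try V = False:
  (NOT Q OR V) forces Q = False.
  (G OR Q OR NOT W) forces G = True.
  (NOT K OR V) forces K = False.
  clause (NOT G OR K) is falsified — backtrack.
So V = True.
Set R = True.
Set K = False.
  then (NOT G OR K) forces G = False.
  then (G OR Q OR NOT W) forces Q = True.
All clauses satisfied.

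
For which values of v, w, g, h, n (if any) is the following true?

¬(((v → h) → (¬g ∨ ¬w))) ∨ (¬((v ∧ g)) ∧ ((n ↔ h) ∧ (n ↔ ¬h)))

v = True, w = True, g = True, h = True, n = False

  ¬(((v → h) → (¬g ∨ ¬w))) ∨ (¬((v ∧ g)) ∧ ((n ↔ h) ∧ (n ↔ ¬h))) = True
    ¬(((v → h) → (¬g ∨ ¬w))) = True
      (v → h) → (¬g ∨ ¬w) = False
        v → h = True
        ¬g ∨ ¬w = False
          ¬g = False
          ¬w = False
    ¬((v ∧ g)) ∧ ((n ↔ h) ∧ (n ↔ ¬h)) = False
      ¬((v ∧ g)) = False
        v ∧ g = True
      (n ↔ h) ∧ (n ↔ ¬h) = False
        n ↔ h = False
        n ↔ ¬h = True
          ¬h = False
The formula evaluates to True.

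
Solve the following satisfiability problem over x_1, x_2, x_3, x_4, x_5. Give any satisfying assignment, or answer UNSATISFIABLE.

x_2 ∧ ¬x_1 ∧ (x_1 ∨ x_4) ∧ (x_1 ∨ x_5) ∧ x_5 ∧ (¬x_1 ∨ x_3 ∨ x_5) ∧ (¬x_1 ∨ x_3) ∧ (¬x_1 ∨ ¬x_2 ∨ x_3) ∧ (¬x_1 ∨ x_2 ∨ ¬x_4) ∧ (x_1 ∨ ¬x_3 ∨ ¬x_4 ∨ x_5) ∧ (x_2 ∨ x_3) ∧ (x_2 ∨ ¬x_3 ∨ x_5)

Unit clause (x_2) forces x_2 = True.
Unit clause (¬x_1) forces x_1 = False.
In (x_1 ∨ x_4) only x_4 is left, so x_4 = True.
In (x_1 ∨ x_5) only x_5 is left, so x_5 = True.
Set x_3 = False.
All clauses satisfied.

x_1 = False, x_2 = True, x_3 = False, x_4 = True, x_5 = True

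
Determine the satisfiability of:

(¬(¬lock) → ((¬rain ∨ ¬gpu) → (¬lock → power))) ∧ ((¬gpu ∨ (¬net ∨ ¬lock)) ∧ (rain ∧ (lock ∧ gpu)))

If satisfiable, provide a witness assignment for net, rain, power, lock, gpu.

net = False, rain = True, power = False, lock = True, gpu = True

  ¬(¬lock) → ((¬rain ∨ ¬gpu) → (¬lock → power)) = True
    ¬(¬lock) = True
      ¬lock = False
    (¬rain ∨ ¬gpu) → (¬lock → power) = True
      ¬rain ∨ ¬gpu = False
        ¬rain = False
        ¬gpu = False
      ¬lock → power = True
        ¬lock = False
  (¬gpu ∨ (¬net ∨ ¬lock)) ∧ (rain ∧ (lock ∧ gpu)) = True
    ¬gpu ∨ (¬net ∨ ¬lock) = True
      ¬gpu = False
      ¬net ∨ ¬lock = True
        ¬net = True
        ¬lock = False
    rain ∧ (lock ∧ gpu) = True
      lock ∧ gpu = True
Both conjuncts True, so the formula holds.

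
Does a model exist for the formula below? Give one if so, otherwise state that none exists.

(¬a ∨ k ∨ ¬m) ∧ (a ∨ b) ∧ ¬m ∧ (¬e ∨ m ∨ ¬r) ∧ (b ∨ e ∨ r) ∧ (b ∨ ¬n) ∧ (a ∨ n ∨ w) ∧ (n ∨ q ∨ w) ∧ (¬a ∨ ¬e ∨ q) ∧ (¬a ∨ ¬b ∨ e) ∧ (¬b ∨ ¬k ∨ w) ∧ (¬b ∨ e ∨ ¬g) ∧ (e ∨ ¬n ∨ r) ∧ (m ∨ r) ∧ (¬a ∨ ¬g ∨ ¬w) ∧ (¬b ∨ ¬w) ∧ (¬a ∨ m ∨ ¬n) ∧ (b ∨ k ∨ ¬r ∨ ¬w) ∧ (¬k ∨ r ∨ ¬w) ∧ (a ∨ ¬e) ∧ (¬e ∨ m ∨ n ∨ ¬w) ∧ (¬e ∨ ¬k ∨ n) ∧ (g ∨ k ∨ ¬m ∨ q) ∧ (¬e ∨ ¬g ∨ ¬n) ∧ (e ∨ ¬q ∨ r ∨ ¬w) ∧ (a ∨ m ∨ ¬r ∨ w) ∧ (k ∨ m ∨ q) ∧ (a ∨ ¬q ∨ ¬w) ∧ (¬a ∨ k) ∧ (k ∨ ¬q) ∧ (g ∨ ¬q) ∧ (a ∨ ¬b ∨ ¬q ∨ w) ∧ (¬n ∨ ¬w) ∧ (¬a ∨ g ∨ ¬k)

e = False, g = True, b = False, q = True, k = True, a = True, m = False, r = True, w = False, n = False

Unit clause (¬m) forces m = False.
In (m ∨ r) only r is left, so r = True.
In (¬e ∨ m ∨ ¬r) only ¬e is left, so e = False.
Set g = True.
  then (¬b ∨ e ∨ ¬g) forces b = False.
  then (a ∨ b) forces a = True.
  then (b ∨ ¬n) forces n = False.
  then (¬a ∨ ¬g ∨ ¬w) forces w = False.
  then (¬a ∨ k) forces k = True.
  then (n ∨ q ∨ w) forces q = True.
All clauses satisfied.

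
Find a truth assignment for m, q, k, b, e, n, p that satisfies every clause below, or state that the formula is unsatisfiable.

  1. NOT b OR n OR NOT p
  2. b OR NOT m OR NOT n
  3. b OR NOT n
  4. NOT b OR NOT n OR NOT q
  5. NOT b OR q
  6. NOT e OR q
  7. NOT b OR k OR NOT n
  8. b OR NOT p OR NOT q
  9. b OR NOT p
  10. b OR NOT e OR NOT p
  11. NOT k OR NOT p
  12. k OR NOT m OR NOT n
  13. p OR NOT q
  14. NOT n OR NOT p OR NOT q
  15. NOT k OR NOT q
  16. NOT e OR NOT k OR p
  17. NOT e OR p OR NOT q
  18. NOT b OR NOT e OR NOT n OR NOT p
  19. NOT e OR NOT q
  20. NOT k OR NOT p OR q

m=T, q=F, k=T, b=F, e=F, n=F, p=F

Set m = True.
Try q = True:
  (p OR NOT q) forces p = True.
  (b OR NOT p OR NOT q) forces b = True.
  (NOT b OR n OR NOT p) forces n = True.
  clause (NOT b OR NOT n OR NOT q) is falsified — backtrack.
So q = False.
  then (NOT b OR q) forces b = False.
  then (NOT e OR q) forces e = False.
  then (b OR NOT p) forces p = False.
  then (b OR NOT m OR NOT n) forces n = False.
Set k = True.
All clauses satisfied.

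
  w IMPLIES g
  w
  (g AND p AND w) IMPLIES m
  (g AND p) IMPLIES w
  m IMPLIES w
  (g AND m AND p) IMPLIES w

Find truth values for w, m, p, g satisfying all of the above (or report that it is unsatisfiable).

Unit clause (w) forces w = True.
In (g OR NOT w) only g is left, so g = True.
Set m = True.
Set p = False.
Check each clause:
  (w): w holds.
  (g OR NOT w): g holds.
  (NOT g OR m OR NOT p OR NOT w): m holds.
  (NOT g OR NOT m OR NOT p OR w): NOT p holds.
  (NOT g OR NOT p OR w): NOT p holds.
  (NOT m OR w): w holds.
All clauses satisfied.

w=T; m=T; p=F; g=T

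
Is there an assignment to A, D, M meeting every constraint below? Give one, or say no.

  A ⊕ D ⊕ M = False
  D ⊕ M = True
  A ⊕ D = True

A=T; D=F; M=T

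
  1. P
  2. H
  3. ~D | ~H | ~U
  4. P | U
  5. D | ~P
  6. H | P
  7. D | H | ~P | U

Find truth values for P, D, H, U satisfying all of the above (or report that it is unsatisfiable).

Unit clause (P) forces P = True.
Unit clause (H) forces H = True.
In (D | ~P) only D is left, so D = True.
In (~D | ~H | ~U) only ~U is left, so U = False.
Check each clause:
  (P): P holds.
  (H): H holds.
  (~D | ~H | ~U): ~U holds.
  (P | U): P holds.
  (D | ~P): D holds.
  (H | P): H holds.
  (D | H | ~P | U): D holds.
All clauses satisfied.

P = True; D = True; H = True; U = False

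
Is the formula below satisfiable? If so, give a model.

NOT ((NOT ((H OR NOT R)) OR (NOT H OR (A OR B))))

H=T; R=T; A=F; B=F

  NOT ((NOT ((H OR NOT R)) OR (NOT H OR (A OR B)))) = True
    NOT ((H OR NOT R)) OR (NOT H OR (A OR B)) = False
      NOT ((H OR NOT R)) = False
        H OR NOT R = True
          NOT R = False
      NOT H OR (A OR B) = False
        NOT H = False
        A OR B = False
The formula evaluates to True.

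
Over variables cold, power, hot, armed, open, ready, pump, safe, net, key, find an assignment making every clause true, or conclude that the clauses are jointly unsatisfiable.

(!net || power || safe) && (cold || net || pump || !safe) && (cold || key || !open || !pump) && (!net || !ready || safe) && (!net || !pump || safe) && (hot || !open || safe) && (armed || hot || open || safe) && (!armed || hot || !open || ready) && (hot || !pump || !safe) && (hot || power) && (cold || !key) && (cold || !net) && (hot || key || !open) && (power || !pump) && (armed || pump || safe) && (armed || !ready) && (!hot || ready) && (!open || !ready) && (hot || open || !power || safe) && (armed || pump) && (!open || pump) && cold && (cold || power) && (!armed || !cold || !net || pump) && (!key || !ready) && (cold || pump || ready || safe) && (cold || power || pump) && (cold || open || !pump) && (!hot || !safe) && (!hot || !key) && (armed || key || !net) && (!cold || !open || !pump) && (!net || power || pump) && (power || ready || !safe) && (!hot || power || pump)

cold = True; power = True; hot = True; armed = True; open = False; ready = True; pump = False; safe = False; net = False; key = False

Unit clause (cold) forces cold = True.
Try power = False:
  (hot || power) forces hot = True.
  (power || !pump) forces pump = False.
  clause (!hot || power || pump) is falsified — backtrack.
So power = True.
Set hot = True.
  then (!hot || ready) forces ready = True.
  then (!open || !ready) forces open = False.
  then (!key || !ready) forces key = False.
  then (!hot || !safe) forces safe = False.
  then (!net || !ready || safe) forces net = False.
  then (armed || !ready) forces armed = True.
Set pump = False.
All clauses satisfied.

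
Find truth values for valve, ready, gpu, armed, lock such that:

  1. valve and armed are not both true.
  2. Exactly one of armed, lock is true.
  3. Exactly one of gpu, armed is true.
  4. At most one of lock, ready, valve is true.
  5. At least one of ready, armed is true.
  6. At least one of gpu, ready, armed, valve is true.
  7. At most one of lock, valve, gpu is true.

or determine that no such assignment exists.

valve = False, ready = False, gpu = False, armed = True, lock = False

  (1) valve=F, armed=T — not both ✓
  (2) {armed, lock}: 1 true — exactly one ✓
  (3) {gpu, armed}: 1 true — exactly one ✓
  (4) {lock, ready, valve}: 0 true — at most one ✓
  (5) {ready, armed}: 1 true — at least one ✓
  (6) {gpu, ready, armed, valve}: 1 true — at least one ✓
  (7) {lock, valve, gpu}: 0 true — at most one ✓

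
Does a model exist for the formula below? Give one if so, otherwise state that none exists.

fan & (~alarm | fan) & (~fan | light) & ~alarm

light = True, fan = True, alarm = False

Unit clause (fan) forces fan = True.
In (~fan | light) only light is left, so light = True.
Unit clause (~alarm) forces alarm = False.
Check each clause:
  (fan): fan holds.
  (~alarm | fan): ~alarm holds.
  (~fan | light): light holds.
  (~alarm): ~alarm holds.
All clauses satisfied.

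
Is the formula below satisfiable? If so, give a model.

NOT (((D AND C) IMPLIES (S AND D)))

S=F, C=T, D=T

  NOT (((D AND C) IMPLIES (S AND D))) = True
    (D AND C) IMPLIES (S AND D) = False
      D AND C = True
      S AND D = False
The formula evaluates to True.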